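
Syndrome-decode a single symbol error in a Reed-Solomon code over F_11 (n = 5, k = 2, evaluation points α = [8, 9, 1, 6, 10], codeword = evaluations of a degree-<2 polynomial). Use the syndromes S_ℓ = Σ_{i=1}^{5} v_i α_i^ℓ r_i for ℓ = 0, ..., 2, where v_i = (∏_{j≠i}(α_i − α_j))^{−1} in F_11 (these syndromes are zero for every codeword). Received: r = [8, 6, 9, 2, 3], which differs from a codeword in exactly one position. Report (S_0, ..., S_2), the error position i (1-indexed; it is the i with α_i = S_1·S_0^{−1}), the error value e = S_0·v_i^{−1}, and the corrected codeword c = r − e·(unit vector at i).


S = (8, 6, 10), error at position 2, error magnitude e = 6, c = [8, 0, 9, 2, 3].

Step 1: column multipliers v_i = (∏_{j≠i}(α_i − α_j))^{−1} mod 11.
  i = 1 (α = 8): (8−9)(8−1)(8−6)(8−10) = (−1)·7·2·(−2) = 28 ≡ 6, so v_1 = 6^{−1} = 2 (mod 11).
  i = 2 (α = 9): (9−8)(9−1)(9−6)(9−10) = 1·8·3·(−1) = −24 ≡ 9, so v_2 = 9^{−1} = 5 (mod 11).
  i = 3 (α = 1): (1−8)(1−9)(1−6)(1−10) = (−7)·(−8)·(−5)·(−9) = 2520 ≡ 1, so v_3 = 1^{−1} = 1 (mod 11).
  i = 4 (α = 6): (6−8)(6−9)(6−1)(6−10) = (−2)·(−3)·5·(−4) = −120 ≡ 1, so v_4 = 1^{−1} = 1 (mod 11).
  i = 5 (α = 10): (10−8)(10−9)(10−1)(10−6) = 2·1·9·4 = 72 ≡ 6, so v_5 = 6^{−1} = 2 (mod 11).
  v = [2, 5, 1, 1, 2].
Step 2: syndromes of r = [8, 6, 9, 2, 3] (all sums mod 11).
  S_0 = Σ v_i r_i = 2·8 + 5·6 + 1·9 + 1·2 + 2·3 = 63 ≡ 8.
  S_1 = Σ v_i α_i r_i = 2·8·8 + 5·9·6 + 1·1·9 + 1·6·2 + 2·10·3 = 479 ≡ 6.
  α_i^2 mod 11 = [9, 4, 1, 3, 1].
  S_2 = Σ v_i α_i^2 r_i = 2·9·8 + 5·4·6 + 1·1·9 + 1·3·2 + 2·1·3 = 285 ≡ 10.
  S = (8, 6, 10) ≠ 0, so r is not a codeword (an error is present).
Step 3: locate the error. For a single error e at position i, S_ℓ = v_i·e·α_i^ℓ, so α_err = S_1/S_0.
  S_0^{−1} = 8^{−1} = 7 (mod 11), so α_err = 6·7 = 42 ≡ 9 = α_2. Error position i = 2.
  Consistency check: S_2/S_1 = 10·2 = 20 ≡ 9 = α_err ✓ (single-error assumption holds).
Step 4: error magnitude e = S_0/v_2 = S_0·∏_{j≠2}(α_2 − α_j) = 8·9 = 72 ≡ 6 (mod 11).
Step 5: correct position 2: c_2 = r_2 − e = 6 − 6 ≡ 0 (mod 11). Hence c = [8, 0, 9, 2, 3].
  Check: interpolating c through the α_i gives m(x) = 6 + 3·x (degree < 2) with m(α_i) = c_i for every i, so c is indeed a codeword.


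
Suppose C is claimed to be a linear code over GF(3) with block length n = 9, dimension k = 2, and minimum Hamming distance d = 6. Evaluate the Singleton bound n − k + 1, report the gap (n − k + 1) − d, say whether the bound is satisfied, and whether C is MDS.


Singleton RHS = n − k + 1 = 8, slack = 2, bound satisfied, not MDS.

Singleton bound: d ≤ n − k + 1.
Here n = 9, k = 2, so n − k + 1 = 8.
Given d = 6, check d ≤ 8: YES.
Slack = (n − k + 1) − d = 2.
The code is NOT MDS (slack = 2 > 0).
Description: the claimed parameters are [9, 2, 6]_3; such a code would be non-MDS.


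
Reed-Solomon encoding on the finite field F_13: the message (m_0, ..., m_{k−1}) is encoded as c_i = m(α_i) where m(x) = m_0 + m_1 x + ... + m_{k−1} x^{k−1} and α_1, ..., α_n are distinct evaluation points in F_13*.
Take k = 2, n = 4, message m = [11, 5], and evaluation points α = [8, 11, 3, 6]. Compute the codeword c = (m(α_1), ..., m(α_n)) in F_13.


c = [12, 1, 0, 2]

Message polynomial: m(x) = 11 + 5·x (mod 13).
For each evaluation point α_i, compute m(α_i) mod 13:
  α_1 = 8: Horner steps 5 → 12, so m(8) = 12.
  α_2 = 11: Horner steps 5 → 1, so m(11) = 1.
  α_3 = 3: Horner steps 5 → 0, so m(3) = 0.
  α_4 = 6: Horner steps 5 → 2, so m(6) = 2.
Codeword c = [12, 1, 0, 2] ∈ F_13^4.


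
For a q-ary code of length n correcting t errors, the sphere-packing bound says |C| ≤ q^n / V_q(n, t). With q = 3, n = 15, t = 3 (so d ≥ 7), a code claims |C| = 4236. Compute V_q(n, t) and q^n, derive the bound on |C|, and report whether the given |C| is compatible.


V_q(n, t) = 4091, q^n = 14348907, Hamming bound = 3507, |C| = 4236 > bound (violated).

Step 1: Compute V_q(n, t) = Σ_{j=0}^3 C(n, j) (q−1)^j.
  j = 0: C(15,0)·(2)^0 = 1·1 = 1.
  j = 1: C(15,1)·(2)^1 = 15·2 = 30.
  j = 2: C(15,2)·(2)^2 = 105·4 = 420.
  j = 3: C(15,3)·(2)^3 = 455·8 = 3640.
  V_q(n, t) = 1 + 30 + 420 + 3640 = 4091.
Step 2: q^n = 3^15 = 14348907.
Step 3: Hamming bound ⌊q^n / V_q(n,t)⌋ = ⌊14348907/4091⌋ = 3507.
Step 4: Compare |C| = 4236 to 3507: violated.
The claimed |C| lies above the Hamming bound, so no 3-ary code of length 15 with d ≥ 7 can have 4236 codewords.


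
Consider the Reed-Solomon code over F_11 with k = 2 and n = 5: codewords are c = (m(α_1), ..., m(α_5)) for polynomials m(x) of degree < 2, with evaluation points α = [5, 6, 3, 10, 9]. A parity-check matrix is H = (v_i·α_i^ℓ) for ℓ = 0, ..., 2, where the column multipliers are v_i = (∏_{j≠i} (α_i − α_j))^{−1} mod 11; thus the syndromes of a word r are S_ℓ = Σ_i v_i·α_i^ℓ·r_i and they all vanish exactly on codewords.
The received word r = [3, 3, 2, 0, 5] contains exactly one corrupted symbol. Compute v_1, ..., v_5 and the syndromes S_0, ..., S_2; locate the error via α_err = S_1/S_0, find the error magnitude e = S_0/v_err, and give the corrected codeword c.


S = (9, 10, 5), error at position 2, error magnitude e = 5, c = [3, 9, 2, 0, 5].

Step 1: column multipliers v_i = (∏_{j≠i}(α_i − α_j))^{−1} mod 11.
  i = 1 (α = 5): (5−6)(5−3)(5−10)(5−9) = (−1)·2·(−5)·(−4) = −40 ≡ 4, so v_1 = 4^{−1} = 3 (mod 11).
  i = 2 (α = 6): (6−5)(6−3)(6−10)(6−9) = 1·3·(−4)·(−3) = 36 ≡ 3, so v_2 = 3^{−1} = 4 (mod 11).
  i = 3 (α = 3): (3−5)(3−6)(3−10)(3−9) = (−2)·(−3)·(−7)·(−6) = 252 ≡ 10, so v_3 = 10^{−1} = 10 (mod 11).
  i = 4 (α = 10): (10−5)(10−6)(10−3)(10−9) = 5·4·7·1 = 140 ≡ 8, so v_4 = 8^{−1} = 7 (mod 11).
  i = 5 (α = 9): (9−5)(9−6)(9−3)(9−10) = 4·3·6·(−1) = −72 ≡ 5, so v_5 = 5^{−1} = 9 (mod 11).
  v = [3, 4, 10, 7, 9].
Step 2: syndromes of r = [3, 3, 2, 0, 5] (all sums mod 11).
  S_0 = Σ v_i r_i = 3·3 + 4·3 + 10·2 + 7·0 + 9·5 = 86 ≡ 9.
  S_1 = Σ v_i α_i r_i = 3·5·3 + 4·6·3 + 10·3·2 + 7·10·0 + 9·9·5 = 582 ≡ 10.
  α_i^2 mod 11 = [3, 3, 9, 1, 4].
  S_2 = Σ v_i α_i^2 r_i = 3·3·3 + 4·3·3 + 10·9·2 + 7·1·0 + 9·4·5 = 423 ≡ 5.
  S = (9, 10, 5) ≠ 0, so r is not a codeword (an error is present).
Step 3: locate the error. For a single error e at position i, S_ℓ = v_i·e·α_i^ℓ, so α_err = S_1/S_0.
  S_0^{−1} = 9^{−1} = 5 (mod 11), so α_err = 10·5 = 50 ≡ 6 = α_2. Error position i = 2.
  Consistency check: S_2/S_1 = 5·10 = 50 ≡ 6 = α_err ✓ (single-error assumption holds).
Step 4: error magnitude e = S_0/v_2 = S_0·∏_{j≠2}(α_2 − α_j) = 9·3 = 27 ≡ 5 (mod 11).
Step 5: correct position 2: c_2 = r_2 − e = 3 − 5 ≡ 9 (mod 11). Hence c = [3, 9, 2, 0, 5].
  Check: interpolating c through the α_i gives m(x) = 6 + 6·x (degree < 2) with m(α_i) = c_i for every i, so c is indeed a codeword.


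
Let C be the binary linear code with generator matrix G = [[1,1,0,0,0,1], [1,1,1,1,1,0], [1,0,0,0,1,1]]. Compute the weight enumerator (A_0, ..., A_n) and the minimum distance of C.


Weight distribution: A_0 = 1, A_2 = 1, A_3 = 3, A_4 = 2, A_5 = 1. Minimum distance d = 2.

Enumerate all 2^3 = 8 messages m ∈ F_2^3.
For each, compute codeword c = mG in F_2^6, then tally its weight.
  m = 000 → c = 000000, weight = 0.
  m = 100 → c = 110001, weight = 3.
  m = 010 → c = 111110, weight = 5.
  m = 110 → c = 001111, weight = 4.
  m = 001 → c = 100011, weight = 3.
  m = 101 → c = 010010, weight = 2.
  m = 011 → c = 011101, weight = 4.
  m = 111 → c = 101100, weight = 3.
Tally weights:
  weight 0: 1 codewords.
  weight 2: 1 codewords.
  weight 3: 3 codewords.
  weight 4: 2 codewords.
  weight 5: 1 codewords.
Minimum distance d = smallest w > 0 with A_w > 0 = 2.
Sanity: Σ A_w = 8 = 2^3 = 8 ✓.


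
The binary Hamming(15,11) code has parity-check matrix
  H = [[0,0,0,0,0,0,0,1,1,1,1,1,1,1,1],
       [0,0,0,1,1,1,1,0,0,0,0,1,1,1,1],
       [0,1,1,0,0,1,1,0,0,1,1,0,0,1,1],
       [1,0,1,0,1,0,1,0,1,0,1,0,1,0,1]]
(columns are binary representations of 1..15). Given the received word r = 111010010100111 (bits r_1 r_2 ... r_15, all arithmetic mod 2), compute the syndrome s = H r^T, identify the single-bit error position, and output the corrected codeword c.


s = (1, 0, 1, 1)^T, error position = 11, corrected codeword c = 111010010110111

Compute s = H r^T mod 2 one row at a time:
  s_1 = 1 + 0 + 1 + 0 + 0 + 1 + 1 + 1 = 5 ≡ 1 (mod 2).
  s_2 = 0 + 1 + 0 + 0 + 0 + 1 + 1 + 1 = 4 ≡ 0 (mod 2).
  s_3 = 1 + 1 + 0 + 0 + 1 + 0 + 1 + 1 = 5 ≡ 1 (mod 2).
  s_4 = 1 + 1 + 1 + 0 + 0 + 0 + 1 + 1 = 5 ≡ 1 (mod 2).
s = (1, 0, 1, 1)^T — this equals column 11 of H (binary 1011), so error is at position 11.
Correct: flip bit 11 of r = 111010010100111 to get c = 111010010110111.


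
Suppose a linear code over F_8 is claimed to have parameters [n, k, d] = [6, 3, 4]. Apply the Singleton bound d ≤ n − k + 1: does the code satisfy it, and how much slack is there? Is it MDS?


Singleton RHS = n − k + 1 = 4, slack = 0, bound satisfied, MDS.

Singleton bound: d ≤ n − k + 1.
Here n = 6, k = 3, so n − k + 1 = 4.
Given d = 4, check d ≤ 4: YES.
Slack = (n − k + 1) − d = 0.
The code is MDS (slack = 0).
Description: the claimed parameters are [6, 3, 4]_8; such a code would be MDS (meets Singleton bound).


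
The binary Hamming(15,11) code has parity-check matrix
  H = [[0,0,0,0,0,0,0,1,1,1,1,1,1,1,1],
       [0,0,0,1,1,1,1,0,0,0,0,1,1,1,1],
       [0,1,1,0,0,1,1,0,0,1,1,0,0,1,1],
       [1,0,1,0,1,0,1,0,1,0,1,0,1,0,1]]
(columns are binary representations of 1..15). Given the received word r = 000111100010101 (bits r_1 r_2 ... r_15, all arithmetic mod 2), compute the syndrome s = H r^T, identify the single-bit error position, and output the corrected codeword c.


s = (1, 0, 0, 1)^T, error position = 9, corrected codeword c = 000111101010101

Compute s = H r^T mod 2 one row at a time:
  s_1 = 0 + 0 + 0 + 1 + 0 + 1 + 0 + 1 = 3 ≡ 1 (mod 2).
  s_2 = 1 + 1 + 1 + 1 + 0 + 1 + 0 + 1 = 6 ≡ 0 (mod 2).
  s_3 = 0 + 0 + 1 + 1 + 0 + 1 + 0 + 1 = 4 ≡ 0 (mod 2).
  s_4 = 0 + 0 + 1 + 1 + 0 + 1 + 1 + 1 = 5 ≡ 1 (mod 2).
s = (1, 0, 0, 1)^T — this equals column 9 of H (binary 1001), so error is at position 9.
Correct: flip bit 9 of r = 000111100010101 to get c = 000111101010101.


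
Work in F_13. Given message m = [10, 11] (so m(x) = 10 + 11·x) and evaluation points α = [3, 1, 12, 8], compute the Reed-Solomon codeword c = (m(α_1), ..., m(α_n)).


c = [4, 8, 12, 7]

Message polynomial: m(x) = 10 + 11·x (mod 13).
For each evaluation point α_i, compute m(α_i) mod 13:
  α_1 = 3: Horner steps 11 → 4, so m(3) = 4.
  α_2 = 1: Horner steps 11 → 8, so m(1) = 8.
  α_3 = 12: Horner steps 11 → 12, so m(12) = 12.
  α_4 = 8: Horner steps 11 → 7, so m(8) = 7.
Codeword c = [4, 8, 12, 7] ∈ F_13^4.


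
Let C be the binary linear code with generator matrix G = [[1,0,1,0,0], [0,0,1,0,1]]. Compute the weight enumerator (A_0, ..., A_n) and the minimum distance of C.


Weight distribution: A_0 = 1, A_2 = 3. Minimum distance d = 2.

Enumerate all 2^2 = 4 messages m ∈ F_2^2.
For each, compute codeword c = mG in F_2^5, then tally its weight.
  m = 00 → c = 00000, weight = 0.
  m = 10 → c = 10100, weight = 2.
  m = 01 → c = 00101, weight = 2.
  m = 11 → c = 10001, weight = 2.
Tally weights:
  weight 0: 1 codewords.
  weight 2: 3 codewords.
Minimum distance d = smallest w > 0 with A_w > 0 = 2.
Sanity: Σ A_w = 4 = 2^2 = 4 ✓.


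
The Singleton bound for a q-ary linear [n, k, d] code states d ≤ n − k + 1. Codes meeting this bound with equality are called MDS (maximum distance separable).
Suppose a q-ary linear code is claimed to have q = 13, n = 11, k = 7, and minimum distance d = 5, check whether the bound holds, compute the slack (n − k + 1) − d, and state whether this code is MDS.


Singleton RHS = n − k + 1 = 5, slack = 0, bound satisfied, MDS.

Singleton bound: d ≤ n − k + 1.
Here n = 11, k = 7, so n − k + 1 = 5.
Given d = 5, check d ≤ 5: YES.
Slack = (n − k + 1) − d = 0.
The code is MDS (slack = 0).
Description: the claimed parameters are [11, 7, 5]_13; such a code would be MDS (meets Singleton bound).


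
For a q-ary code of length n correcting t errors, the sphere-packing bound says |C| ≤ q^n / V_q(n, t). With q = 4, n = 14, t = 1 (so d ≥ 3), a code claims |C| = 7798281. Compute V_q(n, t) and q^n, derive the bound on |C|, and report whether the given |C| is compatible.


V_q(n, t) = 43, q^n = 268435456, Hamming bound = 6242685, |C| = 7798281 > bound (violated).

Step 1: Compute V_q(n, t) = Σ_{j=0}^1 C(n, j) (q−1)^j.
  j = 0: C(14,0)·(3)^0 = 1·1 = 1.
  j = 1: C(14,1)·(3)^1 = 14·3 = 42.
  V_q(n, t) = 1 + 42 = 43.
Step 2: q^n = 4^14 = 268435456.
Step 3: Hamming bound ⌊q^n / V_q(n,t)⌋ = ⌊268435456/43⌋ = 6242685.
Step 4: Compare |C| = 7798281 to 6242685: violated.
The claimed |C| lies above the Hamming bound, so no 4-ary code of length 14 with d ≥ 3 can have 7798281 codewords.


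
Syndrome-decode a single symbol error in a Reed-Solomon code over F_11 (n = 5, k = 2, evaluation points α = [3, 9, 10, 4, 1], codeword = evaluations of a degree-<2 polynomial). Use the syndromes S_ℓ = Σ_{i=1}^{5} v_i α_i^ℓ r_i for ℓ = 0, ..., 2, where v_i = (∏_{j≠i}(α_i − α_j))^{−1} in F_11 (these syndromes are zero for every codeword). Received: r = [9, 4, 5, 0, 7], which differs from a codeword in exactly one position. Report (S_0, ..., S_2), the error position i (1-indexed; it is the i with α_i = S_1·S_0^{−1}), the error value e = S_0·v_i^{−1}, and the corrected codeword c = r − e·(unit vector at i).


S = (6, 2, 8), error at position 4, error magnitude e = 1, c = [9, 4, 5, 10, 7].

Step 1: column multipliers v_i = (∏_{j≠i}(α_i − α_j))^{−1} mod 11.
  i = 1 (α = 3): (3−9)(3−10)(3−4)(3−1) = (−6)·(−7)·(−1)·2 = −84 ≡ 4, so v_1 = 4^{−1} = 3 (mod 11).
  i = 2 (α = 9): (9−3)(9−10)(9−4)(9−1) = 6·(−1)·5·8 = −240 ≡ 2, so v_2 = 2^{−1} = 6 (mod 11).
  i = 3 (α = 10): (10−3)(10−9)(10−4)(10−1) = 7·1·6·9 = 378 ≡ 4, so v_3 = 4^{−1} = 3 (mod 11).
  i = 4 (α = 4): (4−3)(4−9)(4−10)(4−1) = 1·(−5)·(−6)·3 = 90 ≡ 2, so v_4 = 2^{−1} = 6 (mod 11).
  i = 5 (α = 1): (1−3)(1−9)(1−10)(1−4) = (−2)·(−8)·(−9)·(−3) = 432 ≡ 3, so v_5 = 3^{−1} = 4 (mod 11).
  v = [3, 6, 3, 6, 4].
Step 2: syndromes of r = [9, 4, 5, 0, 7] (all sums mod 11).
  S_0 = Σ v_i r_i = 3·9 + 6·4 + 3·5 + 6·0 + 4·7 = 94 ≡ 6.
  S_1 = Σ v_i α_i r_i = 3·3·9 + 6·9·4 + 3·10·5 + 6·4·0 + 4·1·7 = 475 ≡ 2.
  α_i^2 mod 11 = [9, 4, 1, 5, 1].
  S_2 = Σ v_i α_i^2 r_i = 3·9·9 + 6·4·4 + 3·1·5 + 6·5·0 + 4·1·7 = 382 ≡ 8.
  S = (6, 2, 8) ≠ 0, so r is not a codeword (an error is present).
Step 3: locate the error. For a single error e at position i, S_ℓ = v_i·e·α_i^ℓ, so α_err = S_1/S_0.
  S_0^{−1} = 6^{−1} = 2 (mod 11), so α_err = 2·2 = 4 ≡ 4 = α_4. Error position i = 4.
  Consistency check: S_2/S_1 = 8·6 = 48 ≡ 4 = α_err ✓ (single-error assumption holds).
Step 4: error magnitude e = S_0/v_4 = S_0·∏_{j≠4}(α_4 − α_j) = 6·2 = 12 ≡ 1 (mod 11).
Step 5: correct position 4: c_4 = r_4 − e = 0 − 1 ≡ 10 (mod 11). Hence c = [9, 4, 5, 10, 7].
  Check: interpolating c through the α_i gives m(x) = 6 + 1·x (degree < 2) with m(α_i) = c_i for every i, so c is indeed a codeword.


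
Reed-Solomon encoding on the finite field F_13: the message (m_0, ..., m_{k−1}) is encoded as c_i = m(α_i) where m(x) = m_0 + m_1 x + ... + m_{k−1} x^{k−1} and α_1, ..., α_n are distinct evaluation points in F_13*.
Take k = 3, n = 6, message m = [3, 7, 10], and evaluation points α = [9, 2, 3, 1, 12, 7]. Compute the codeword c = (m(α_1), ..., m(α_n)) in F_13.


c = [5, 5, 10, 7, 6, 9]

Message polynomial: m(x) = 3 + 7·x + 10·x^2 (mod 13).
For each evaluation point α_i, compute m(α_i) mod 13:
  α_1 = 9: Horner steps 10 → 6 → 5, so m(9) = 5.
  α_2 = 2: Horner steps 10 → 1 → 5, so m(2) = 5.
  α_3 = 3: Horner steps 10 → 11 → 10, so m(3) = 10.
  α_4 = 1: Horner steps 10 → 4 → 7, so m(1) = 7.
  α_5 = 12: Horner steps 10 → 10 → 6, so m(12) = 6.
  α_6 = 7: Horner steps 10 → 12 → 9, so m(7) = 9.
Codeword c = [5, 5, 10, 7, 6, 9] ∈ F_13^6.


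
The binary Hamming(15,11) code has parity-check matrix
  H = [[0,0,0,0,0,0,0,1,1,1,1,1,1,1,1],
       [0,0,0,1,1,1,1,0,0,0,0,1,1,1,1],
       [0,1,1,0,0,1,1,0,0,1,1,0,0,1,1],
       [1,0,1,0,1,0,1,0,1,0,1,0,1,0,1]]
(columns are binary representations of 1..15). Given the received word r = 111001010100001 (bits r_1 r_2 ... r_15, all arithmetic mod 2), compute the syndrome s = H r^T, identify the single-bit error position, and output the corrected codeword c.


s = (1, 0, 1, 1)^T, error position = 11, corrected codeword c = 111001010110001

Compute s = H r^T mod 2 one row at a time:
  s_1 = 1 + 0 + 1 + 0 + 0 + 0 + 0 + 1 = 3 ≡ 1 (mod 2).
  s_2 = 0 + 0 + 1 + 0 + 0 + 0 + 0 + 1 = 2 ≡ 0 (mod 2).
  s_3 = 1 + 1 + 1 + 0 + 1 + 0 + 0 + 1 = 5 ≡ 1 (mod 2).
  s_4 = 1 + 1 + 0 + 0 + 0 + 0 + 0 + 1 = 3 ≡ 1 (mod 2).
s = (1, 0, 1, 1)^T — this equals column 11 of H (binary 1011), so error is at position 11.
Correct: flip bit 11 of r = 111001010100001 to get c = 111001010110001.


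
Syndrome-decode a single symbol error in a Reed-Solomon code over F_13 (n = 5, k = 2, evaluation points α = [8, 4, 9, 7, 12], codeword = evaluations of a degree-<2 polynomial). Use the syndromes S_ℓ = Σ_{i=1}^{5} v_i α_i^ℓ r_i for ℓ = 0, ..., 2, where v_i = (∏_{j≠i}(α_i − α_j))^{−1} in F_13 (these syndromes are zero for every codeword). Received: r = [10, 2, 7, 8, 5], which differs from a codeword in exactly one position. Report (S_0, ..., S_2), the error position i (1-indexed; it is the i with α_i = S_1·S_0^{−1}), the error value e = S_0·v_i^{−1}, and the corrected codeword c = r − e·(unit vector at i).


S = (11, 8, 7), error at position 3, error magnitude e = 8, c = [10, 2, 12, 8, 5].

Step 1: column multipliers v_i = (∏_{j≠i}(α_i − α_j))^{−1} mod 13.
  i = 1 (α = 8): (8−4)(8−9)(8−7)(8−12) = 4·(−1)·1·(−4) = 16 ≡ 3, so v_1 = 3^{−1} = 9 (mod 13).
  i = 2 (α = 4): (4−8)(4−9)(4−7)(4−12) = (−4)·(−5)·(−3)·(−8) = 480 ≡ 12, so v_2 = 12^{−1} = 12 (mod 13).
  i = 3 (α = 9): (9−8)(9−4)(9−7)(9−12) = 1·5·2·(−3) = −30 ≡ 9, so v_3 = 9^{−1} = 3 (mod 13).
  i = 4 (α = 7): (7−8)(7−4)(7−9)(7−12) = (−1)·3·(−2)·(−5) = −30 ≡ 9, so v_4 = 9^{−1} = 3 (mod 13).
  i = 5 (α = 12): (12−8)(12−4)(12−9)(12−7) = 4·8·3·5 = 480 ≡ 12, so v_5 = 12^{−1} = 12 (mod 13).
  v = [9, 12, 3, 3, 12].
Step 2: syndromes of r = [10, 2, 7, 8, 5] (all sums mod 13).
  S_0 = Σ v_i r_i = 9·10 + 12·2 + 3·7 + 3·8 + 12·5 = 219 ≡ 11.
  S_1 = Σ v_i α_i r_i = 9·8·10 + 12·4·2 + 3·9·7 + 3·7·8 + 12·12·5 = 1893 ≡ 8.
  α_i^2 mod 13 = [12, 3, 3, 10, 1].
  S_2 = Σ v_i α_i^2 r_i = 9·12·10 + 12·3·2 + 3·3·7 + 3·10·8 + 12·1·5 = 1515 ≡ 7.
  S = (11, 8, 7) ≠ 0, so r is not a codeword (an error is present).
Step 3: locate the error. For a single error e at position i, S_ℓ = v_i·e·α_i^ℓ, so α_err = S_1/S_0.
  S_0^{−1} = 11^{−1} = 6 (mod 13), so α_err = 8·6 = 48 ≡ 9 = α_3. Error position i = 3.
  Consistency check: S_2/S_1 = 7·5 = 35 ≡ 9 = α_err ✓ (single-error assumption holds).
Step 4: error magnitude e = S_0/v_3 = S_0·∏_{j≠3}(α_3 − α_j) = 11·9 = 99 ≡ 8 (mod 13).
Step 5: correct position 3: c_3 = r_3 − e = 7 − 8 ≡ 12 (mod 13). Hence c = [10, 2, 12, 8, 5].
  Check: interpolating c through the α_i gives m(x) = 7 + 2·x (degree < 2) with m(α_i) = c_i for every i, so c is indeed a codeword.


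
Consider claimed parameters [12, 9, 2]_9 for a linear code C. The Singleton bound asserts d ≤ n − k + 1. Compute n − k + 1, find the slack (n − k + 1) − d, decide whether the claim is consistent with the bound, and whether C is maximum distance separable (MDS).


Singleton RHS = n − k + 1 = 4, slack = 2, bound satisfied, not MDS.

Singleton bound: d ≤ n − k + 1.
Here n = 12, k = 9, so n − k + 1 = 4.
Given d = 2, check d ≤ 4: YES.
Slack = (n − k + 1) − d = 2.
The code is NOT MDS (slack = 2 > 0).
Description: the claimed parameters are [12, 9, 2]_9; such a code would be non-MDS.


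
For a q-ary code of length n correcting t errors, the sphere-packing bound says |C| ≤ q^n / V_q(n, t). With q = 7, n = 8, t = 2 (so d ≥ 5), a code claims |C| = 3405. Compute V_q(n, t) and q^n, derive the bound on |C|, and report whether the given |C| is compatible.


V_q(n, t) = 1057, q^n = 5764801, Hamming bound = 5453, |C| = 3405 ≤ bound (satisfied).

Step 1: Compute V_q(n, t) = Σ_{j=0}^2 C(n, j) (q−1)^j.
  j = 0: C(8,0)·(6)^0 = 1·1 = 1.
  j = 1: C(8,1)·(6)^1 = 8·6 = 48.
  j = 2: C(8,2)·(6)^2 = 28·36 = 1008.
  V_q(n, t) = 1 + 48 + 1008 = 1057.
Step 2: q^n = 7^8 = 5764801.
Step 3: Hamming bound ⌊q^n / V_q(n,t)⌋ = ⌊5764801/1057⌋ = 5453.
Step 4: Compare |C| = 3405 to 5453: satisfied.
The claimed |C| lies below the Hamming bound.


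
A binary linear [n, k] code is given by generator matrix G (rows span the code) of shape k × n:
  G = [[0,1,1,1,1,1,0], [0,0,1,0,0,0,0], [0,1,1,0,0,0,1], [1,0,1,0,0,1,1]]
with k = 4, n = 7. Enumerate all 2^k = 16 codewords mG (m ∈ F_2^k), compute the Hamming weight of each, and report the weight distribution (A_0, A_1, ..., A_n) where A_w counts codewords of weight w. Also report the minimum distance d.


Weight distribution: A_0 = 1, A_1 = 1, A_2 = 1, A_3 = 4, A_4 = 5, A_5 = 3, A_6 = 1. Minimum distance d = 1.

Enumerate all 2^4 = 16 messages m ∈ F_2^4.
For each, compute codeword c = mG in F_2^7, then tally its weight.
  m = 0000 → c = 0000000, weight = 0.
  m = 1000 → c = 0111110, weight = 5.
  m = 0100 → c = 0010000, weight = 1.
  m = 1100 → c = 0101110, weight = 4.
  m = 0010 → c = 0110001, weight = 3.
  m = 1010 → c = 0001111, weight = 4.
  m = 0110 → c = 0100001, weight = 2.
  m = 1110 → c = 0011111, weight = 5.
  m = 0001 → c = 1010011, weight = 4.
  m = 1001 → c = 1101101, weight = 5.
  m = 0101 → c = 1000011, weight = 3.
  m = 1101 → c = 1111101, weight = 6.
  m = 0011 → c = 1100010, weight = 3.
  m = 1011 → c = 1011100, weight = 4.
  m = 0111 → c = 1110010, weight = 4.
  m = 1111 → c = 1001100, weight = 3.
Tally weights:
  weight 0: 1 codewords.
  weight 1: 1 codewords.
  weight 2: 1 codewords.
  weight 3: 4 codewords.
  weight 4: 5 codewords.
  weight 5: 3 codewords.
  weight 6: 1 codewords.
Minimum distance d = smallest w > 0 with A_w > 0 = 1.
Sanity: Σ A_w = 16 = 2^4 = 16 ✓.


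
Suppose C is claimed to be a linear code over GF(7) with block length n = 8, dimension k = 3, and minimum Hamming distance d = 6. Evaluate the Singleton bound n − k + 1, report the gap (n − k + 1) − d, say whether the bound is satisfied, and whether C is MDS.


Singleton RHS = n − k + 1 = 6, slack = 0, bound satisfied, MDS.

Singleton bound: d ≤ n − k + 1.
Here n = 8, k = 3, so n − k + 1 = 6.
Given d = 6, check d ≤ 6: YES.
Slack = (n − k + 1) − d = 0.
The code is MDS (slack = 0).
Description: the claimed parameters are [8, 3, 6]_7; such a code would be MDS (meets Singleton bound).


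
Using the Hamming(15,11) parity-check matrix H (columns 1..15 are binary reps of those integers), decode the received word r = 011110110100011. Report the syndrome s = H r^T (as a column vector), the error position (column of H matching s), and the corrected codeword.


s = (0, 1, 0, 0)^T, error position = 4, corrected codeword c = 011010110100011

Compute s = H r^T mod 2 one row at a time:
  s_1 = 1 + 0 + 1 + 0 + 0 + 0 + 1 + 1 = 4 ≡ 0 (mod 2).
  s_2 = 1 + 1 + 0 + 1 + 0 + 0 + 1 + 1 = 5 ≡ 1 (mod 2).
  s_3 = 1 + 1 + 0 + 1 + 1 + 0 + 1 + 1 = 6 ≡ 0 (mod 2).
  s_4 = 0 + 1 + 1 + 1 + 0 + 0 + 0 + 1 = 4 ≡ 0 (mod 2).
s = (0, 1, 0, 0)^T — this equals column 4 of H (binary 0100), so error is at position 4.
Correct: flip bit 4 of r = 011110110100011 to get c = 011010110100011.


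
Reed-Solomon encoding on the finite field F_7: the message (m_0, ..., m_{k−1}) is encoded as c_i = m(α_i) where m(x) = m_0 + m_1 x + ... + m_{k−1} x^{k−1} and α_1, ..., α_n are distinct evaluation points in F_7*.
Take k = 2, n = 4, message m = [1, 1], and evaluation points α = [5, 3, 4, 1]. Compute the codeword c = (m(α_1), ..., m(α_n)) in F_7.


c = [6, 4, 5, 2]

Message polynomial: m(x) = 1 + 1·x (mod 7).
For each evaluation point α_i, compute m(α_i) mod 7:
  α_1 = 5: Horner steps 1 → 6, so m(5) = 6.
  α_2 = 3: Horner steps 1 → 4, so m(3) = 4.
  α_3 = 4: Horner steps 1 → 5, so m(4) = 5.
  α_4 = 1: Horner steps 1 → 2, so m(1) = 2.
Codeword c = [6, 4, 5, 2] ∈ F_7^4.


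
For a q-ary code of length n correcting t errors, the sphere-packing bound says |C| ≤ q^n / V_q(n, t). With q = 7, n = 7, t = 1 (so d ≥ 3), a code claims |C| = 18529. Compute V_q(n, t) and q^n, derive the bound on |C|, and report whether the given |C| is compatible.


V_q(n, t) = 43, q^n = 823543, Hamming bound = 19152, |C| = 18529 ≤ bound (satisfied).

Step 1: Compute V_q(n, t) = Σ_{j=0}^1 C(n, j) (q−1)^j.
  j = 0: C(7,0)·(6)^0 = 1·1 = 1.
  j = 1: C(7,1)·(6)^1 = 7·6 = 42.
  V_q(n, t) = 1 + 42 = 43.
Step 2: q^n = 7^7 = 823543.
Step 3: Hamming bound ⌊q^n / V_q(n,t)⌋ = ⌊823543/43⌋ = 19152.
Step 4: Compare |C| = 18529 to 19152: satisfied.
The claimed |C| lies below the Hamming bound.


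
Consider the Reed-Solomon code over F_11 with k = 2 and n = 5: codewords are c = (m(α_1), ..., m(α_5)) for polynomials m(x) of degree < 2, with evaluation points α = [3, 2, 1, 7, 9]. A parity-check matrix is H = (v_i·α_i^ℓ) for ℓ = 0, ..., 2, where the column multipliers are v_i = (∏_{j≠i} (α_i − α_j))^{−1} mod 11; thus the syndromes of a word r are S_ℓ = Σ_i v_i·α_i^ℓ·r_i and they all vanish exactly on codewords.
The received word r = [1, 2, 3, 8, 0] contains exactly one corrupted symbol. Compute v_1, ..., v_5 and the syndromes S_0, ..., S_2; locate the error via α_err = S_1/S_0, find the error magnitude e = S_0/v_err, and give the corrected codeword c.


S = (5, 1, 9), error at position 5, error magnitude e = 5, c = [1, 2, 3, 8, 6].

Step 1: column multipliers v_i = (∏_{j≠i}(α_i − α_j))^{−1} mod 11.
  i = 1 (α = 3): (3−2)(3−1)(3−7)(3−9) = 1·2·(−4)·(−6) = 48 ≡ 4, so v_1 = 4^{−1} = 3 (mod 11).
  i = 2 (α = 2): (2−3)(2−1)(2−7)(2−9) = (−1)·1·(−5)·(−7) = −35 ≡ 9, so v_2 = 9^{−1} = 5 (mod 11).
  i = 3 (α = 1): (1−3)(1−2)(1−7)(1−9) = (−2)·(−1)·(−6)·(−8) = 96 ≡ 8, so v_3 = 8^{−1} = 7 (mod 11).
  i = 4 (α = 7): (7−3)(7−2)(7−1)(7−9) = 4·5·6·(−2) = −240 ≡ 2, so v_4 = 2^{−1} = 6 (mod 11).
  i = 5 (α = 9): (9−3)(9−2)(9−1)(9−7) = 6·7·8·2 = 672 ≡ 1, so v_5 = 1^{−1} = 1 (mod 11).
  v = [3, 5, 7, 6, 1].
Step 2: syndromes of r = [1, 2, 3, 8, 0] (all sums mod 11).
  S_0 = Σ v_i r_i = 3·1 + 5·2 + 7·3 + 6·8 + 1·0 = 82 ≡ 5.
  S_1 = Σ v_i α_i r_i = 3·3·1 + 5·2·2 + 7·1·3 + 6·7·8 + 1·9·0 = 386 ≡ 1.
  α_i^2 mod 11 = [9, 4, 1, 5, 4].
  S_2 = Σ v_i α_i^2 r_i = 3·9·1 + 5·4·2 + 7·1·3 + 6·5·8 + 1·4·0 = 328 ≡ 9.
  S = (5, 1, 9) ≠ 0, so r is not a codeword (an error is present).
Step 3: locate the error. For a single error e at position i, S_ℓ = v_i·e·α_i^ℓ, so α_err = S_1/S_0.
  S_0^{−1} = 5^{−1} = 9 (mod 11), so α_err = 1·9 = 9 ≡ 9 = α_5. Error position i = 5.
  Consistency check: S_2/S_1 = 9·1 = 9 ≡ 9 = α_err ✓ (single-error assumption holds).
Step 4: error magnitude e = S_0/v_5 = S_0·∏_{j≠5}(α_5 − α_j) = 5·1 = 5 ≡ 5 (mod 11).
Step 5: correct position 5: c_5 = r_5 − e = 0 − 5 ≡ 6 (mod 11). Hence c = [1, 2, 3, 8, 6].
  Check: interpolating c through the α_i gives m(x) = 4 + 10·x (degree < 2) with m(α_i) = c_i for every i, so c is indeed a codeword.


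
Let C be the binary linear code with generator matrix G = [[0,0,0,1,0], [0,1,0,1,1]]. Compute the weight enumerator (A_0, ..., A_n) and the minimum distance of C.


Weight distribution: A_0 = 1, A_1 = 1, A_2 = 1, A_3 = 1. Minimum distance d = 1.

Enumerate all 2^2 = 4 messages m ∈ F_2^2.
For each, compute codeword c = mG in F_2^5, then tally its weight.
  m = 00 → c = 00000, weight = 0.
  m = 10 → c = 00010, weight = 1.
  m = 01 → c = 01011, weight = 3.
  m = 11 → c = 01001, weight = 2.
Tally weights:
  weight 0: 1 codewords.
  weight 1: 1 codewords.
  weight 2: 1 codewords.
  weight 3: 1 codewords.
Minimum distance d = smallest w > 0 with A_w > 0 = 1.
Sanity: Σ A_w = 4 = 2^2 = 4 ✓.


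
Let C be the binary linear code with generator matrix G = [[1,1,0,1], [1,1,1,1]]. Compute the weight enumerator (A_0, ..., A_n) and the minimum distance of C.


Weight distribution: A_0 = 1, A_1 = 1, A_3 = 1, A_4 = 1. Minimum distance d = 1.

Enumerate all 2^2 = 4 messages m ∈ F_2^2.
For each, compute codeword c = mG in F_2^4, then tally its weight.
  m = 00 → c = 0000, weight = 0.
  m = 10 → c = 1101, weight = 3.
  m = 01 → c = 1111, weight = 4.
  m = 11 → c = 0010, weight = 1.
Tally weights:
  weight 0: 1 codewords.
  weight 1: 1 codewords.
  weight 3: 1 codewords.
  weight 4: 1 codewords.
Minimum distance d = smallest w > 0 with A_w > 0 = 1.
Sanity: Σ A_w = 4 = 2^2 = 4 ✓.


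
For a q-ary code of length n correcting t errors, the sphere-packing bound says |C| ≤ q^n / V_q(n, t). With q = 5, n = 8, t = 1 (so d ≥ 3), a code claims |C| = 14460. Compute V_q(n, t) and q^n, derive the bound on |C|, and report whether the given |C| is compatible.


V_q(n, t) = 33, q^n = 390625, Hamming bound = 11837, |C| = 14460 > bound (violated).

Step 1: Compute V_q(n, t) = Σ_{j=0}^1 C(n, j) (q−1)^j.
  j = 0: C(8,0)·(4)^0 = 1·1 = 1.
  j = 1: C(8,1)·(4)^1 = 8·4 = 32.
  V_q(n, t) = 1 + 32 = 33.
Step 2: q^n = 5^8 = 390625.
Step 3: Hamming bound ⌊q^n / V_q(n,t)⌋ = ⌊390625/33⌋ = 11837.
Step 4: Compare |C| = 14460 to 11837: violated.
The claimed |C| lies above the Hamming bound, so no 5-ary code of length 8 with d ≥ 3 can have 14460 codewords.


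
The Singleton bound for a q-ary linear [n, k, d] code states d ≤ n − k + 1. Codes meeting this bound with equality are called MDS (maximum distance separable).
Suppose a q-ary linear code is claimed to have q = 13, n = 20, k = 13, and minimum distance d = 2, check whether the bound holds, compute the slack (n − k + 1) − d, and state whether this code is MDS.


Singleton RHS = n − k + 1 = 8, slack = 6, bound satisfied, not MDS.

Singleton bound: d ≤ n − k + 1.
Here n = 20, k = 13, so n − k + 1 = 8.
Given d = 2, check d ≤ 8: YES.
Slack = (n − k + 1) − d = 6.
The code is NOT MDS (slack = 6 > 0).
Description: the claimed parameters are [20, 13, 2]_13; such a code would be non-MDS.


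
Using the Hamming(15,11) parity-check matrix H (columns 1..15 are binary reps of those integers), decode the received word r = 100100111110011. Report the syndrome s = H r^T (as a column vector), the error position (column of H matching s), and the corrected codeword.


s = (0, 0, 1, 1)^T, error position = 3, corrected codeword c = 101100111110011

Compute s = H r^T mod 2 one row at a time:
  s_1 = 1 + 1 + 1 + 1 + 0 + 0 + 1 + 1 = 6 ≡ 0 (mod 2).
  s_2 = 1 + 0 + 0 + 1 + 0 + 0 + 1 + 1 = 4 ≡ 0 (mod 2).
  s_3 = 0 + 0 + 0 + 1 + 1 + 1 + 1 + 1 = 5 ≡ 1 (mod 2).
  s_4 = 1 + 0 + 0 + 1 + 1 + 1 + 0 + 1 = 5 ≡ 1 (mod 2).
s = (0, 0, 1, 1)^T — this equals column 3 of H (binary 0011), so error is at position 3.
Correct: flip bit 3 of r = 100100111110011 to get c = 101100111110011.


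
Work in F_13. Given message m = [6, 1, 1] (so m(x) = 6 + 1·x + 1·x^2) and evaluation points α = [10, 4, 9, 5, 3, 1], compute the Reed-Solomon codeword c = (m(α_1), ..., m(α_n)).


c = [12, 0, 5, 10, 5, 8]

Message polynomial: m(x) = 6 + 1·x + 1·x^2 (mod 13).
For each evaluation point α_i, compute m(α_i) mod 13:
  α_1 = 10: Horner steps 1 → 11 → 12, so m(10) = 12.
  α_2 = 4: Horner steps 1 → 5 → 0, so m(4) = 0.
  α_3 = 9: Horner steps 1 → 10 → 5, so m(9) = 5.
  α_4 = 5: Horner steps 1 → 6 → 10, so m(5) = 10.
  α_5 = 3: Horner steps 1 → 4 → 5, so m(3) = 5.
  α_6 = 1: Horner steps 1 → 2 → 8, so m(1) = 8.
Codeword c = [12, 0, 5, 10, 5, 8] ∈ F_13^6.


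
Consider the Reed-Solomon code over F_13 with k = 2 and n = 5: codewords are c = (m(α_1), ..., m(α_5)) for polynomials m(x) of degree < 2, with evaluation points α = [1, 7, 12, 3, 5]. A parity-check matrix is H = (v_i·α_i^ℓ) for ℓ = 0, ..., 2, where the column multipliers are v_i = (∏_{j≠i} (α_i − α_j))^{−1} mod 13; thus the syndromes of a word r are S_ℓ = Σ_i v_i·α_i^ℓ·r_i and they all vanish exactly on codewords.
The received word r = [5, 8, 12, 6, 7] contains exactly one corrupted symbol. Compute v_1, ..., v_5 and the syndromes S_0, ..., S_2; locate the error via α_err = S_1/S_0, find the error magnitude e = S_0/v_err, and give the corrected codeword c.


S = (3, 10, 3), error at position 3, error magnitude e = 8, c = [5, 8, 4, 6, 7].

Step 1: column multipliers v_i = (∏_{j≠i}(α_i − α_j))^{−1} mod 13.
  i = 1 (α = 1): (1−7)(1−12)(1−3)(1−5) = (−6)·(−11)·(−2)·(−4) = 528 ≡ 8, so v_1 = 8^{−1} = 5 (mod 13).
  i = 2 (α = 7): (7−1)(7−12)(7−3)(7−5) = 6·(−5)·4·2 = −240 ≡ 7, so v_2 = 7^{−1} = 2 (mod 13).
  i = 3 (α = 12): (12−1)(12−7)(12−3)(12−5) = 11·5·9·7 = 3465 ≡ 7, so v_3 = 7^{−1} = 2 (mod 13).
  i = 4 (α = 3): (3−1)(3−7)(3−12)(3−5) = 2·(−4)·(−9)·(−2) = −144 ≡ 12, so v_4 = 12^{−1} = 12 (mod 13).
  i = 5 (α = 5): (5−1)(5−7)(5−12)(5−3) = 4·(−2)·(−7)·2 = 112 ≡ 8, so v_5 = 8^{−1} = 5 (mod 13).
  v = [5, 2, 2, 12, 5].
Step 2: syndromes of r = [5, 8, 12, 6, 7] (all sums mod 13).
  S_0 = Σ v_i r_i = 5·5 + 2·8 + 2·12 + 12·6 + 5·7 = 172 ≡ 3.
  S_1 = Σ v_i α_i r_i = 5·1·5 + 2·7·8 + 2·12·12 + 12·3·6 + 5·5·7 = 816 ≡ 10.
  α_i^2 mod 13 = [1, 10, 1, 9, 12].
  S_2 = Σ v_i α_i^2 r_i = 5·1·5 + 2·10·8 + 2·1·12 + 12·9·6 + 5·12·7 = 1277 ≡ 3.
  S = (3, 10, 3) ≠ 0, so r is not a codeword (an error is present).
Step 3: locate the error. For a single error e at position i, S_ℓ = v_i·e·α_i^ℓ, so α_err = S_1/S_0.
  S_0^{−1} = 3^{−1} = 9 (mod 13), so α_err = 10·9 = 90 ≡ 12 = α_3. Error position i = 3.
  Consistency check: S_2/S_1 = 3·4 = 12 ≡ 12 = α_err ✓ (single-error assumption holds).
Step 4: error magnitude e = S_0/v_3 = S_0·∏_{j≠3}(α_3 − α_j) = 3·7 = 21 ≡ 8 (mod 13).
Step 5: correct position 3: c_3 = r_3 − e = 12 − 8 ≡ 4 (mod 13). Hence c = [5, 8, 4, 6, 7].
  Check: interpolating c through the α_i gives m(x) = 11 + 7·x (degree < 2) with m(α_i) = c_i for every i, so c is indeed a codeword.


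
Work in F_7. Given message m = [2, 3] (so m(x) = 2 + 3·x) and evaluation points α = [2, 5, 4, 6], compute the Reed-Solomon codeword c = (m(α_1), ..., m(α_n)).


c = [1, 3, 0, 6]

Message polynomial: m(x) = 2 + 3·x (mod 7).
For each evaluation point α_i, compute m(α_i) mod 7:
  α_1 = 2: Horner steps 3 → 1, so m(2) = 1.
  α_2 = 5: Horner steps 3 → 3, so m(5) = 3.
  α_3 = 4: Horner steps 3 → 0, so m(4) = 0.
  α_4 = 6: Horner steps 3 → 6, so m(6) = 6.
Codeword c = [1, 3, 0, 6] ∈ F_7^4.


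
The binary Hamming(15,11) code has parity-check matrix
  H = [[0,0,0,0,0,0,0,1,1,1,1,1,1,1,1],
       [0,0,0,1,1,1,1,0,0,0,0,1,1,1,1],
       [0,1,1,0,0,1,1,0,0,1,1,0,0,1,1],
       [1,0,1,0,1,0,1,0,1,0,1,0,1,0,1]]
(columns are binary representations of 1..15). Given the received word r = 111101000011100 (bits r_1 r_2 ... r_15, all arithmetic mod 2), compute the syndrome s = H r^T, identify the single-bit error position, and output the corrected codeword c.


s = (1, 0, 0, 0)^T, error position = 8, corrected codeword c = 111101010011100

Compute s = H r^T mod 2 one row at a time:
  s_1 = 0 + 0 + 0 + 1 + 1 + 1 + 0 + 0 = 3 ≡ 1 (mod 2).
  s_2 = 1 + 0 + 1 + 0 + 1 + 1 + 0 + 0 = 4 ≡ 0 (mod 2).
  s_3 = 1 + 1 + 1 + 0 + 0 + 1 + 0 + 0 = 4 ≡ 0 (mod 2).
  s_4 = 1 + 1 + 0 + 0 + 0 + 1 + 1 + 0 = 4 ≡ 0 (mod 2).
s = (1, 0, 0, 0)^T — this equals column 8 of H (binary 1000), so error is at position 8.
Correct: flip bit 8 of r = 111101000011100 to get c = 111101010011100.


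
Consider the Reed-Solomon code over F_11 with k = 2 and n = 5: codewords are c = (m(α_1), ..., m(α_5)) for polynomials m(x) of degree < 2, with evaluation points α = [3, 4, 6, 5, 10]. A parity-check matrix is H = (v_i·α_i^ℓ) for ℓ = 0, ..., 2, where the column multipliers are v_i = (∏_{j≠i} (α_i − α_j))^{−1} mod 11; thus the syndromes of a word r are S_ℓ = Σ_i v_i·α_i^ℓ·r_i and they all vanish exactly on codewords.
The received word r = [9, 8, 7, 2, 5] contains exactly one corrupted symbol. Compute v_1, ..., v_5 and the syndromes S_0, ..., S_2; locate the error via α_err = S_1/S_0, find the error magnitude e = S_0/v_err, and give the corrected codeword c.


S = (8, 2, 6), error at position 1, error magnitude e = 6, c = [3, 8, 7, 2, 5].

Step 1: column multipliers v_i = (∏_{j≠i}(α_i − α_j))^{−1} mod 11.
  i = 1 (α = 3): (3−4)(3−6)(3−5)(3−10) = (−1)·(−3)·(−2)·(−7) = 42 ≡ 9, so v_1 = 9^{−1} = 5 (mod 11).
  i = 2 (α = 4): (4−3)(4−6)(4−5)(4−10) = 1·(−2)·(−1)·(−6) = −12 ≡ 10, so v_2 = 10^{−1} = 10 (mod 11).
  i = 3 (α = 6): (6−3)(6−4)(6−5)(6−10) = 3·2·1·(−4) = −24 ≡ 9, so v_3 = 9^{−1} = 5 (mod 11).
  i = 4 (α = 5): (5−3)(5−4)(5−6)(5−10) = 2·1·(−1)·(−5) = 10 ≡ 10, so v_4 = 10^{−1} = 10 (mod 11).
  i = 5 (α = 10): (10−3)(10−4)(10−6)(10−5) = 7·6·4·5 = 840 ≡ 4, so v_5 = 4^{−1} = 3 (mod 11).
  v = [5, 10, 5, 10, 3].
Step 2: syndromes of r = [9, 8, 7, 2, 5] (all sums mod 11).
  S_0 = Σ v_i r_i = 5·9 + 10·8 + 5·7 + 10·2 + 3·5 = 195 ≡ 8.
  S_1 = Σ v_i α_i r_i = 5·3·9 + 10·4·8 + 5·6·7 + 10·5·2 + 3·10·5 = 915 ≡ 2.
  α_i^2 mod 11 = [9, 5, 3, 3, 1].
  S_2 = Σ v_i α_i^2 r_i = 5·9·9 + 10·5·8 + 5·3·7 + 10·3·2 + 3·1·5 = 985 ≡ 6.
  S = (8, 2, 6) ≠ 0, so r is not a codeword (an error is present).
Step 3: locate the error. For a single error e at position i, S_ℓ = v_i·e·α_i^ℓ, so α_err = S_1/S_0.
  S_0^{−1} = 8^{−1} = 7 (mod 11), so α_err = 2·7 = 14 ≡ 3 = α_1. Error position i = 1.
  Consistency check: S_2/S_1 = 6·6 = 36 ≡ 3 = α_err ✓ (single-error assumption holds).
Step 4: error magnitude e = S_0/v_1 = S_0·∏_{j≠1}(α_1 − α_j) = 8·9 = 72 ≡ 6 (mod 11).
Step 5: correct position 1: c_1 = r_1 − e = 9 − 6 ≡ 3 (mod 11). Hence c = [3, 8, 7, 2, 5].
  Check: interpolating c through the α_i gives m(x) = 10 + 5·x (degree < 2) with m(α_i) = c_i for every i, so c is indeed a codeword.


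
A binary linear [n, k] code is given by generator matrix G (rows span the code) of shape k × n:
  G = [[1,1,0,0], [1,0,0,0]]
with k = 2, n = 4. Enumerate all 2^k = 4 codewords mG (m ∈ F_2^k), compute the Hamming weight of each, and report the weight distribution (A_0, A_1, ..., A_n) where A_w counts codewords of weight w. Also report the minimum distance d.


Weight distribution: A_0 = 1, A_1 = 2, A_2 = 1. Minimum distance d = 1.

Enumerate all 2^2 = 4 messages m ∈ F_2^2.
For each, compute codeword c = mG in F_2^4, then tally its weight.
  m = 00 → c = 0000, weight = 0.
  m = 10 → c = 1100, weight = 2.
  m = 01 → c = 1000, weight = 1.
  m = 11 → c = 0100, weight = 1.
Tally weights:
  weight 0: 1 codewords.
  weight 1: 2 codewords.
  weight 2: 1 codewords.
Minimum distance d = smallest w > 0 with A_w > 0 = 1.
Sanity: Σ A_w = 4 = 2^2 = 4 ✓.


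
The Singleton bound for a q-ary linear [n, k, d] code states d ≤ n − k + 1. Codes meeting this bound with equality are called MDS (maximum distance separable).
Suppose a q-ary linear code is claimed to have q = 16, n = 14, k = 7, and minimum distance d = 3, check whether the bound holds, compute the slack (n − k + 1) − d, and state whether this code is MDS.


Singleton RHS = n − k + 1 = 8, slack = 5, bound satisfied, not MDS.

Singleton bound: d ≤ n − k + 1.
Here n = 14, k = 7, so n − k + 1 = 8.
Given d = 3, check d ≤ 8: YES.
Slack = (n − k + 1) − d = 5.
The code is NOT MDS (slack = 5 > 0).
Description: the claimed parameters are [14, 7, 3]_16; such a code would be non-MDS.
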